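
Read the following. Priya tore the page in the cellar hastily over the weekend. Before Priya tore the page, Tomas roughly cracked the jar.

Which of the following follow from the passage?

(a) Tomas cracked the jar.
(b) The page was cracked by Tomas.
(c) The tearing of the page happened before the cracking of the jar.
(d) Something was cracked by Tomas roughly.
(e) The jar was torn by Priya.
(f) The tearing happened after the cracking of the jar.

(a), (d), (f)

(a) Entailed — every conjunct here is already in the original cracking event.
(b) Not entailed — Tomas cracked the jar, not the page; the page belongs to the tearing event.
(c) Not entailed — the narrative places the cracking before the tearing, not after.
(d) Entailed — this follows by dropping conjuncts from the cracking event's description.
(e) Not entailed — Priya tore the page, not the jar; the jar belongs to the cracking event.
(f) Entailed — the narrative places the cracking before the tearing.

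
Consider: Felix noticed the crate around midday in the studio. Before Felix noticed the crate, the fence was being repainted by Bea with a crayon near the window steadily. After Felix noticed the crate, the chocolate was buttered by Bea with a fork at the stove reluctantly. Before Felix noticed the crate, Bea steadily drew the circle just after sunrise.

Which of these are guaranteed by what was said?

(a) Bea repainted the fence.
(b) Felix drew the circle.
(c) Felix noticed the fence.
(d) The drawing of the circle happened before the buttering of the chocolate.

(a) Not entailed — 'was repainting' is progressive on an accomplishment; it does not entail the completed 'repainted'.
(b) Not entailed — the passage has Bea drawing the circle, not Felix.
(c) Not entailed — Felix noticed the crate, not the fence; the fence belongs to the repainting event.
(d) Entailed — the narrative places the drawing before the buttering.

(d)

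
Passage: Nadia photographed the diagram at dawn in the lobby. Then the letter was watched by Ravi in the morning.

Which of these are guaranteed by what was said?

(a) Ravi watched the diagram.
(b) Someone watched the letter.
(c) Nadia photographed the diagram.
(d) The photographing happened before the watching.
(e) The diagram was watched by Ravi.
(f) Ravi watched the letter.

(a) Not entailed — Ravi watched the letter, not the diagram; the diagram belongs to the photographing event.
(b) Entailed — every conjunct here is already in the original watching event.
(c) Entailed — the original entails any weakening of itself; this just drops 'in the lobby', 'at dawn'.
(d) Entailed — the narrative places the photographing before the watching.
(e) Not entailed — Ravi watched the letter, not the diagram; the diagram belongs to the photographing event.
(f) Entailed — every conjunct here is already in the original watching event.

(b), (c), (d), (f)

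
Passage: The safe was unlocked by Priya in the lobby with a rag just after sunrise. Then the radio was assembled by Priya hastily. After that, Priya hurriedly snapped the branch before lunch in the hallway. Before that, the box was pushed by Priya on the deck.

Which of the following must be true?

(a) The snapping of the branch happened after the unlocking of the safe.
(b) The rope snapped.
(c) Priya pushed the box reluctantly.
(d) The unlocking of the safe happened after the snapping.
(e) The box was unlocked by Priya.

(a) Entailed — the narrative places the unlocking before the snapping.
(b) Not entailed — the branch is what snapped, not the rope.
(c) Not entailed — 'reluctantly' adds information not in the original event.
(d) Not entailed — the narrative places the unlocking before the snapping, not after.
(e) Not entailed — Priya unlocked the safe, not the box; the box belongs to the pushing event.

(a)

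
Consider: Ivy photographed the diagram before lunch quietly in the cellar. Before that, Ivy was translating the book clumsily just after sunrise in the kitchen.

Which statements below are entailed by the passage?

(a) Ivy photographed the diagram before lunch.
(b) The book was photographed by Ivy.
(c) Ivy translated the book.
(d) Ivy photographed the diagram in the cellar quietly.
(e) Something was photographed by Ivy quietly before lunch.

(a) Entailed — the original entails any weakening of itself; this just drops 'in the cellar', 'quietly'.
(b) Not entailed — Ivy photographed the diagram, not the book; the book belongs to the translating event.
(c) Not entailed — 'was translating' is progressive on an accomplishment; it does not entail the completed 'translated'.
(d) Entailed — every conjunct here is already in the original photographing event.
(e) Entailed — this follows by dropping conjuncts from the photographing event's description.

(a), (d), (e)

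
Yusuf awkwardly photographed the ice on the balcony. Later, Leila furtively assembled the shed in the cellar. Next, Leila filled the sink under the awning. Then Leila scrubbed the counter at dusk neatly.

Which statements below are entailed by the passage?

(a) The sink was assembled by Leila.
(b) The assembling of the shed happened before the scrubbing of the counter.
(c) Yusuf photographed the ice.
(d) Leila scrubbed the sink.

(a) Not entailed — Leila assembled the shed, not the sink; the sink belongs to the filling event.
(b) Entailed — the narrative places the assembling before the scrubbing.
(c) Entailed — every conjunct here is already in the original photographing event.
(d) Not entailed — Leila scrubbed the counter, not the sink; the sink belongs to the filling event.

(b), (c)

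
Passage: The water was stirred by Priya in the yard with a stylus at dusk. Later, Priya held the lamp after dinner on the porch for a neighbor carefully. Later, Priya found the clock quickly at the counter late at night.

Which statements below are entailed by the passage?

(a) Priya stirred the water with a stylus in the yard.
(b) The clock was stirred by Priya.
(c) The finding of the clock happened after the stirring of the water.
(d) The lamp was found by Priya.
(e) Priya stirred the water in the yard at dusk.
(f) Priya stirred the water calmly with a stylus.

(a), (c), (e)

(a) Entailed — the original entails any weakening of itself; this just drops 'at dusk'.
(b) Not entailed — Priya stirred the water, not the clock; the clock belongs to the finding event.
(c) Entailed — the narrative places the stirring before the finding.
(d) Not entailed — Priya found the clock, not the lamp; the lamp belongs to the holding event.
(e) Entailed — dropping 'with a stylus' leaves a sub-description the original still satisfies.
(f) Not entailed — 'calmly' adds information not in the original event.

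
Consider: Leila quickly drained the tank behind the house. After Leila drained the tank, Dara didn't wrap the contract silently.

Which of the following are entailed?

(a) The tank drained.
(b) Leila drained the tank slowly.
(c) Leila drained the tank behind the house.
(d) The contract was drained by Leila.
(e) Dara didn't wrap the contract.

(a) Entailed — 'Leila drained the tank' is causative; it entails the inchoative 'the tank drained'.
(b) Not entailed — 'slowly' adds a manner not in (and inconsistent with) the original.
(c) Entailed — the original entails any weakening of itself; this just drops 'quickly'.
(d) Not entailed — Leila drained the tank, not the contract; the contract belongs to the wrapping event.
(e) Not entailed — dropping 'silently' under negation is not valid — the original leaves open that Dara wrapped the contract some other way.

(a), (c)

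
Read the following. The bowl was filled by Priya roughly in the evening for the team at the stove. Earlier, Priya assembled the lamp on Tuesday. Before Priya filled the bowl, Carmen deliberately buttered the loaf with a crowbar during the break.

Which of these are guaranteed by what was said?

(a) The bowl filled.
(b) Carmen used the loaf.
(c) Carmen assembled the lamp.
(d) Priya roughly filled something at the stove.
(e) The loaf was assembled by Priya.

(a) Entailed — 'Priya filled the bowl' is causative; it entails the inchoative 'the bowl filled'.
(b) Not entailed — the loaf is the patient, not an instrument — Carmen used a crowbar.
(c) Not entailed — the passage has Priya assembling the lamp, not Carmen.
(d) Entailed — every conjunct here is already in the original filling event.
(e) Not entailed — Priya assembled the lamp, not the loaf; the loaf belongs to the buttering event.

(a), (d)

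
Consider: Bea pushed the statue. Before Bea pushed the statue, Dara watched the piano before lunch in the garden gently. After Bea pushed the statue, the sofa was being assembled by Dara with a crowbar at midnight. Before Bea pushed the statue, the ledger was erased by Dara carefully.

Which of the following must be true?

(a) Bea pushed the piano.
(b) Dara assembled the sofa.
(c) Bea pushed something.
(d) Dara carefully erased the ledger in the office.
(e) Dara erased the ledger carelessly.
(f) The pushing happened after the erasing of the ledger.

(c), (f)

(a) Not entailed — Bea pushed the statue, not the piano; the piano belongs to the watching event.
(b) Not entailed — 'was assembling' is progressive on an accomplishment; it does not entail the completed 'assembled'.
(c) Entailed — generalizing the patient leaves a sub-description the original still satisfies.
(d) Not entailed — 'in the office' adds information not in the original event.
(e) Not entailed — 'carelessly' adds a manner not in (and inconsistent with) the original.
(f) Entailed — the narrative places the erasing before the pushing.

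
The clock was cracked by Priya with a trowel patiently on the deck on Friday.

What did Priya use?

'with a trowel' marks the instrument of the cracking event.

a trowel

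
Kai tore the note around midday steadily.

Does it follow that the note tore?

yes

'Kai tore the note' is the causative; it entails the inchoative 'the note tore'.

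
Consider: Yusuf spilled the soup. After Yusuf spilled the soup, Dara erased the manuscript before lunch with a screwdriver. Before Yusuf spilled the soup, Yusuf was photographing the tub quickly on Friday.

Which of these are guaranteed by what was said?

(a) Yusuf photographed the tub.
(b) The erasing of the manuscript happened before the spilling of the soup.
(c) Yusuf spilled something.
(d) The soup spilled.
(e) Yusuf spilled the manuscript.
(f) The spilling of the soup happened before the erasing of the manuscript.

(c), (d), (f)

(a) Not entailed — 'was photographing' is progressive on an accomplishment; it does not entail the completed 'photographed'.
(b) Not entailed — the narrative places the spilling before the erasing, not after.
(c) Entailed — every conjunct here is already in the original spilling event.
(d) Entailed — 'Yusuf spilled the soup' is causative; it entails the inchoative 'the soup spilled'.
(e) Not entailed — Yusuf spilled the soup, not the manuscript; the manuscript belongs to the erasing event.
(f) Entailed — the narrative places the spilling before the erasing.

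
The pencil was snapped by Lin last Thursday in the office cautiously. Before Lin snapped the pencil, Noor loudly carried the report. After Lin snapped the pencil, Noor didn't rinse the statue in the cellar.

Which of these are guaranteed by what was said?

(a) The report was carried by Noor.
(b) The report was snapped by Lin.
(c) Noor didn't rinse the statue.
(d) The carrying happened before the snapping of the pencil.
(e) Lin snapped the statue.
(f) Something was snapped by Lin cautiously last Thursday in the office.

(a) Entailed — this follows by dropping conjuncts from the carrying event's description.
(b) Not entailed — Lin snapped the pencil, not the report; the report belongs to the carrying event.
(c) Not entailed — dropping 'in the cellar' under negation is not valid — the original leaves open that Noor rinsed the statue some other way.
(d) Entailed — the narrative places the carrying before the snapping.
(e) Not entailed — Lin snapped the pencil, not the statue; the statue belongs to the rinsing event.
(f) Entailed — this follows by dropping conjuncts from the snapping event's description.

(a), (d), (f)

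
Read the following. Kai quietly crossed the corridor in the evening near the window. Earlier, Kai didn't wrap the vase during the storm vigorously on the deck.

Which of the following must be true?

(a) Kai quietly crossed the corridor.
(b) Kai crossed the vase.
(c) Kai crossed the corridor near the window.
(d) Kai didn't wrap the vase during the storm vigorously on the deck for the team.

(a) Entailed — dropping 'in the evening', 'near the window' leaves a sub-description the original still satisfies.
(b) Not entailed — Kai crossed the corridor, not the vase; the vase belongs to the wrapping event.
(c) Entailed — the original entails any weakening of itself; this just drops 'in the evening', 'quietly'.
(d) Entailed — under negation, adding a further restriction is entailed: if no such wrapping event occurred, none occurred for the team either.

(a), (c), (d)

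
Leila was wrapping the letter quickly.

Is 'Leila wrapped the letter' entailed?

'was wrapping' is progressive; for an accomplishment like 'wrap the letter', it doesn't entail completion.

no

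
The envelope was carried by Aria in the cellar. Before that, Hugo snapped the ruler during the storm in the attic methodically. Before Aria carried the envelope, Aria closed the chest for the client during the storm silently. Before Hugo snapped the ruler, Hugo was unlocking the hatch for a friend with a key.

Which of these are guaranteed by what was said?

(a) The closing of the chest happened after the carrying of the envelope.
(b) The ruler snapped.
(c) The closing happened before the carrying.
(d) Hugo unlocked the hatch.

(b), (c)

(a) Not entailed — the narrative places the closing before the carrying, not after.
(b) Entailed — 'Hugo snapped the ruler' is causative; it entails the inchoative 'the ruler snapped'.
(c) Entailed — the narrative places the closing before the carrying.
(d) Not entailed — 'was unlocking' is progressive on an accomplishment; it does not entail the completed 'unlocked'.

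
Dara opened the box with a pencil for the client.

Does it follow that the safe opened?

Nothing is said about any safe; only the box is affected.

no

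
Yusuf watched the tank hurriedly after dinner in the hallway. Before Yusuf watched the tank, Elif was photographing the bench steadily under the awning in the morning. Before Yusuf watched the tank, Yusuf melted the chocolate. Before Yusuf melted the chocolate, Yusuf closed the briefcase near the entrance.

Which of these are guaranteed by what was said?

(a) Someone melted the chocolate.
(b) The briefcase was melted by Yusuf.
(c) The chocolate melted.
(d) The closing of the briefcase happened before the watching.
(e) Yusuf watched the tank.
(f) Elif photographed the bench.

(a) Entailed — the original entails any weakening of itself; this just generalizes the agent.
(b) Not entailed — Yusuf melted the chocolate, not the briefcase; the briefcase belongs to the closing event.
(c) Entailed — 'Yusuf melted the chocolate' is causative; it entails the inchoative 'the chocolate melted'.
(d) Entailed — the narrative places the closing before the watching.
(e) Entailed — dropping 'after dinner', 'hurriedly', 'in the hallway' leaves a sub-description the original still satisfies.
(f) Not entailed — 'was photographing' is progressive on an accomplishment; it does not entail the completed 'photographed'.

(a), (c), (d), (e)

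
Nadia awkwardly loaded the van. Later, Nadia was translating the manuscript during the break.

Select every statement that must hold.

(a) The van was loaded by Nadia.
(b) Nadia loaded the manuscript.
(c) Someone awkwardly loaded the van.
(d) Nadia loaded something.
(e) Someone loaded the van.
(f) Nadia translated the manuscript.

(a), (c), (d), (e)

(a) Entailed — every conjunct here is already in the original loading event.
(b) Not entailed — Nadia loaded the van, not the manuscript; the manuscript belongs to the translating event.
(c) Entailed — this follows by dropping conjuncts from the loading event's description.
(d) Entailed — every conjunct here is already in the original loading event.
(e) Entailed — the original entails any weakening of itself; this just drops 'awkwardly' and generalizes the agent.
(f) Not entailed — 'was translating' is progressive on an accomplishment; it does not entail the completed 'translated'.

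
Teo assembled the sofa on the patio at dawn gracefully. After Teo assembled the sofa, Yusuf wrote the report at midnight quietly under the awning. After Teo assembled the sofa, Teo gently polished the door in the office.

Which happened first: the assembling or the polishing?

The connectives place the assembling before the polishing.

the assembling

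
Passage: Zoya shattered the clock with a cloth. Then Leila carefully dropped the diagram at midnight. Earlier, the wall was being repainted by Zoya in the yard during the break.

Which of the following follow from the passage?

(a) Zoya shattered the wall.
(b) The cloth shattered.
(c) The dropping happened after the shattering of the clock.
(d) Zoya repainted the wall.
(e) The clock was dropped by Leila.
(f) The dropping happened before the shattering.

(c)

(a) Not entailed — Zoya shattered the clock, not the wall; the wall belongs to the repainting event.
(b) Not entailed — the clock is what shattered, not the cloth.
(c) Entailed — the narrative places the shattering before the dropping.
(d) Not entailed — 'was repainting' is progressive on an accomplishment; it does not entail the completed 'repainted'.
(e) Not entailed — Leila dropped the diagram, not the clock; the clock belongs to the shattering event.
(f) Not entailed — the narrative places the shattering before the dropping, not after.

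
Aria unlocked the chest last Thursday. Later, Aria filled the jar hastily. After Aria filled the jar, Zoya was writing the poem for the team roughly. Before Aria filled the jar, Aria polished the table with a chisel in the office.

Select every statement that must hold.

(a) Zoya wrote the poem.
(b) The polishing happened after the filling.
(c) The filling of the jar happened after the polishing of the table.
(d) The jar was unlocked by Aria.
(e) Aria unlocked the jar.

(a) Not entailed — 'was writing' is progressive on an accomplishment; it does not entail the completed 'wrote'.
(b) Not entailed — the narrative places the polishing before the filling, not after.
(c) Entailed — the narrative places the polishing before the filling.
(d) Not entailed — Aria unlocked the chest, not the jar; the jar belongs to the filling event.
(e) Not entailed — Aria unlocked the chest, not the jar; the jar belongs to the filling event.

(c)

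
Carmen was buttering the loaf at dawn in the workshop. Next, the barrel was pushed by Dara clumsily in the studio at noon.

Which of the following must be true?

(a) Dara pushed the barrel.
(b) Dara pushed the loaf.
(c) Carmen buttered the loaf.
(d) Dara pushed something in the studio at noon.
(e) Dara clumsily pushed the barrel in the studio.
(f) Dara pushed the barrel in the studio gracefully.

(a) Entailed — every conjunct here is already in the original pushing event.
(b) Not entailed — Dara pushed the barrel, not the loaf; the loaf belongs to the buttering event.
(c) Not entailed — 'was buttering' is progressive on an accomplishment; it does not entail the completed 'buttered'.
(d) Entailed — this follows by dropping conjuncts from the pushing event's description.
(e) Entailed — this follows by dropping conjuncts from the pushing event's description.
(f) Not entailed — 'gracefully' adds a manner not in (and inconsistent with) the original.

(a), (d), (e)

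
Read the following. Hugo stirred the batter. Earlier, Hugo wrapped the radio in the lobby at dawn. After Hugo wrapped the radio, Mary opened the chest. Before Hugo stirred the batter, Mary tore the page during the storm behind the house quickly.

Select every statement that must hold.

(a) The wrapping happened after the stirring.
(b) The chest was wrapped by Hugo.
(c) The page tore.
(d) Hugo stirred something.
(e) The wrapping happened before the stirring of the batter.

(c), (d), (e)

(a) Not entailed — the narrative places the wrapping before the stirring, not after.
(b) Not entailed — Hugo wrapped the radio, not the chest; the chest belongs to the opening event.
(c) Entailed — 'Mary tore the page' is causative; it entails the inchoative 'the page tore'.
(d) Entailed — this follows by dropping conjuncts from the stirring event's description.
(e) Entailed — the narrative places the wrapping before the stirring.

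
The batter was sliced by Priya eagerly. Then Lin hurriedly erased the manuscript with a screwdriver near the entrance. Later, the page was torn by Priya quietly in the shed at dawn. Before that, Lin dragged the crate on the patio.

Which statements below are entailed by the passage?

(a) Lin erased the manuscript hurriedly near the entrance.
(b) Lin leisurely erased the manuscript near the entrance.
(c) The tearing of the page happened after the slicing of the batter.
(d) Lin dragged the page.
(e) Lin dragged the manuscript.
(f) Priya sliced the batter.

(a), (c), (f)

(a) Entailed — this follows by dropping conjuncts from the erasing event's description.
(b) Not entailed — 'leisurely' adds a manner not in (and inconsistent with) the original.
(c) Entailed — the narrative places the slicing before the tearing.
(d) Not entailed — Lin dragged the crate, not the page; the page belongs to the tearing event.
(e) Not entailed — Lin dragged the crate, not the manuscript; the manuscript belongs to the erasing event.
(f) Entailed — dropping 'eagerly' leaves a sub-description the original still satisfies.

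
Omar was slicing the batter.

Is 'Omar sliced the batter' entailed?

no

'was slicing' is progressive; for an accomplishment like 'slice the batter', it doesn't entail completion.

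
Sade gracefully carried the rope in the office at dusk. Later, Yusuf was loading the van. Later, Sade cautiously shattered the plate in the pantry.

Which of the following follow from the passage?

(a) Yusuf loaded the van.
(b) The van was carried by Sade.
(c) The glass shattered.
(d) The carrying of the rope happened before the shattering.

(d)

(a) Not entailed — 'was loading' is progressive on an accomplishment; it does not entail the completed 'loaded'.
(b) Not entailed — Sade carried the rope, not the van; the van belongs to the loading event.
(c) Not entailed — the plate is what shattered, not the glass.
(d) Entailed — the narrative places the carrying before the shattering.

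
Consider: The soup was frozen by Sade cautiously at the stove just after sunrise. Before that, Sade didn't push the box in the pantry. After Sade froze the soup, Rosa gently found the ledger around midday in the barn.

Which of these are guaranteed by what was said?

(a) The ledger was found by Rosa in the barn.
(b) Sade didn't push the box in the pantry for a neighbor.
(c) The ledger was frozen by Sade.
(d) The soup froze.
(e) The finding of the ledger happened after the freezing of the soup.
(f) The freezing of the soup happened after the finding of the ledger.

(a) Entailed — dropping 'around midday', 'gently' leaves a sub-description the original still satisfies.
(b) Entailed — under negation, adding a further restriction is entailed: if no such pushing event occurred, none occurred for a neighbor either.
(c) Not entailed — Sade froze the soup, not the ledger; the ledger belongs to the finding event.
(d) Entailed — 'Sade froze the soup' is causative; it entails the inchoative 'the soup froze'.
(e) Entailed — the narrative places the freezing before the finding.
(f) Not entailed — the narrative places the freezing before the finding, not after.

(a), (b), (d), (e)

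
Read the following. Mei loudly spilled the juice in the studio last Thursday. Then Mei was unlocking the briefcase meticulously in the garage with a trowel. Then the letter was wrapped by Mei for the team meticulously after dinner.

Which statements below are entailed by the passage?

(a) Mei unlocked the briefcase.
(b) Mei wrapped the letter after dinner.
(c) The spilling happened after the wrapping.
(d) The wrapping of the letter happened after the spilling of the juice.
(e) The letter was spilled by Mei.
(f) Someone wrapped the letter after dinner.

(a) Not entailed — 'was unlocking' is progressive on an accomplishment; it does not entail the completed 'unlocked'.
(b) Entailed — this follows by dropping conjuncts from the wrapping event's description.
(c) Not entailed — the narrative places the spilling before the wrapping, not after.
(d) Entailed — the narrative places the spilling before the wrapping.
(e) Not entailed — Mei spilled the juice, not the letter; the letter belongs to the wrapping event.
(f) Entailed — dropping 'meticulously', 'for the team' and generalizing the agent leaves a sub-description the original still satisfies.

(b), (d), (f)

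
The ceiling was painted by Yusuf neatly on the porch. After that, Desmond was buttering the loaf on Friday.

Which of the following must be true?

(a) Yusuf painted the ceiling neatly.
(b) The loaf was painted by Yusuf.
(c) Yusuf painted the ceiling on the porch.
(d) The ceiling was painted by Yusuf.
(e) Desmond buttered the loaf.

(a) Entailed — dropping 'on the porch' leaves a sub-description the original still satisfies.
(b) Not entailed — Yusuf painted the ceiling, not the loaf; the loaf belongs to the buttering event.
(c) Entailed — dropping 'neatly' leaves a sub-description the original still satisfies.
(d) Entailed — every conjunct here is already in the original painting event.
(e) Not entailed — 'was buttering' is progressive on an accomplishment; it does not entail the completed 'buttered'.

(a), (c), (d)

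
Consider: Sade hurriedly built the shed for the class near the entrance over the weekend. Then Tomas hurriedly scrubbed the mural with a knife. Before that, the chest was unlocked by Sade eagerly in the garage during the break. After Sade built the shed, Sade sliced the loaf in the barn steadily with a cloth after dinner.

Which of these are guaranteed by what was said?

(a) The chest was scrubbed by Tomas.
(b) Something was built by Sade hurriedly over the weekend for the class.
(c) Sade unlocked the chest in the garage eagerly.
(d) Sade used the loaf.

(b), (c)

(a) Not entailed — Tomas scrubbed the mural, not the chest; the chest belongs to the unlocking event.
(b) Entailed — this follows by dropping conjuncts from the building event's description.
(c) Entailed — this follows by dropping conjuncts from the unlocking event's description.
(d) Not entailed — the loaf is the patient, not an instrument — Sade used a cloth.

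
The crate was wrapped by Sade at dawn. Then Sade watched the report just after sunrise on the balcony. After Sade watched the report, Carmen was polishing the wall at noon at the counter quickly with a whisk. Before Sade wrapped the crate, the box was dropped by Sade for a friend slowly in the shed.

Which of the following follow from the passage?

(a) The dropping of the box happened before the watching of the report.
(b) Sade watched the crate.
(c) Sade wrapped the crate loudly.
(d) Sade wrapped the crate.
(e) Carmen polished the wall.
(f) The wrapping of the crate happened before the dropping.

(a), (d), (e)

(a) Entailed — the narrative places the dropping before the watching.
(b) Not entailed — Sade watched the report, not the crate; the crate belongs to the wrapping event.
(c) Not entailed — 'loudly' adds information not in the original event.
(d) Entailed — the original entails any weakening of itself; this just drops 'at dawn'.
(e) Entailed — 'polish' is an activity; 'was polishing' entails that some polishing happened, so 'polished' holds.
(f) Not entailed — the narrative places the dropping before the wrapping, not after.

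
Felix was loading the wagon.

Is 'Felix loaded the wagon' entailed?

no

'was loading' is progressive; for an accomplishment like 'load the wagon', it doesn't entail completion.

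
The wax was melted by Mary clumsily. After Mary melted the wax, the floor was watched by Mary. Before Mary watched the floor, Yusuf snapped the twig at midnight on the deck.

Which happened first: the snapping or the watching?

the snapping

The connectives place the snapping before the watching.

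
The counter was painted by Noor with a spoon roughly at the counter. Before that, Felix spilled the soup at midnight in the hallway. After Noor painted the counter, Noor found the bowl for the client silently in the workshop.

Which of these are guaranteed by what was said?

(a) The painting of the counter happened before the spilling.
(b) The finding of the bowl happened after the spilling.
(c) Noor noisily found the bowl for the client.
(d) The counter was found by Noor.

(a) Not entailed — the narrative places the spilling before the painting, not after.
(b) Entailed — the narrative places the spilling before the finding.
(c) Not entailed — 'noisily' adds a manner not in (and inconsistent with) the original.
(d) Not entailed — Noor found the bowl, not the counter; the counter belongs to the painting event.

(b)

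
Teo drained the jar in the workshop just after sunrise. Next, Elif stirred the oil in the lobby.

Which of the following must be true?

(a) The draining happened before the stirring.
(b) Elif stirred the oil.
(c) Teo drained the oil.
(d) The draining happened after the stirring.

(a), (b)

(a) Entailed — the narrative places the draining before the stirring.
(b) Entailed — every conjunct here is already in the original stirring event.
(c) Not entailed — Teo drained the jar, not the oil; the oil belongs to the stirring event.
(d) Not entailed — the narrative places the draining before the stirring, not after.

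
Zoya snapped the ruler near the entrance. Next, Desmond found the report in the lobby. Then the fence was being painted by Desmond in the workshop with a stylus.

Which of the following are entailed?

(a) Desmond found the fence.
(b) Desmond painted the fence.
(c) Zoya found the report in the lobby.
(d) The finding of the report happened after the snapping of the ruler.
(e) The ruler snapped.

(d), (e)

(a) Not entailed — Desmond found the report, not the fence; the fence belongs to the painting event.
(b) Not entailed — 'was painting' is progressive on an accomplishment; it does not entail the completed 'painted'.
(c) Not entailed — the passage has Desmond finding the report, not Zoya.
(d) Entailed — the narrative places the snapping before the finding.
(e) Entailed — 'Zoya snapped the ruler' is causative; it entails the inchoative 'the ruler snapped'.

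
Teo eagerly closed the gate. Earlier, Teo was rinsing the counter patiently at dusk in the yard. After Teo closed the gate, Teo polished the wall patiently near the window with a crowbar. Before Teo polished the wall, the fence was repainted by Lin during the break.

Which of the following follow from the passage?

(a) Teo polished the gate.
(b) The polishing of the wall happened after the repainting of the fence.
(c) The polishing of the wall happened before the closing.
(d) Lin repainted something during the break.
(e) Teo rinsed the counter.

(b), (d), (e)

(a) Not entailed — Teo polished the wall, not the gate; the gate belongs to the closing event.
(b) Entailed — the narrative places the repainting before the polishing.
(c) Not entailed — the narrative places the closing before the polishing, not after.
(d) Entailed — generalizing the patient leaves a sub-description the original still satisfies.
(e) Entailed — 'rinse' is an activity; 'was rinsing' entails that some rinsing happened, so 'rinsed' holds.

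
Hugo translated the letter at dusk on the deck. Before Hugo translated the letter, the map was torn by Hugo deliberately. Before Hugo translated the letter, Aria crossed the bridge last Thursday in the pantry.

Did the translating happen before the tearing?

The narrative orders the tearing before the translating.

no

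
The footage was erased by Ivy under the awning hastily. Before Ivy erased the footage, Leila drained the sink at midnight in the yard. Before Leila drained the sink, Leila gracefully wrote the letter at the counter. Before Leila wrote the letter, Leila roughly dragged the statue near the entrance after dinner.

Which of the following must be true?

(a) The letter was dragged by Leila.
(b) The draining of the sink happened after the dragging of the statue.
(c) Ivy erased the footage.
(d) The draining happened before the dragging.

(b), (c)

(a) Not entailed — Leila dragged the statue, not the letter; the letter belongs to the writing event.
(b) Entailed — the narrative places the dragging before the draining.
(c) Entailed — this follows by dropping conjuncts from the erasing event's description.
(d) Not entailed — the narrative places the dragging before the draining, not after.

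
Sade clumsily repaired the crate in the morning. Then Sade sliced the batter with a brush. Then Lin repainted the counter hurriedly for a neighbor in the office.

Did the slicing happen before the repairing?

no

The narrative orders the repairing before the slicing.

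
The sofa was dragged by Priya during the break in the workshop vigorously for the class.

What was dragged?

'the sofa' marks the patient of the dragging event.

the sofa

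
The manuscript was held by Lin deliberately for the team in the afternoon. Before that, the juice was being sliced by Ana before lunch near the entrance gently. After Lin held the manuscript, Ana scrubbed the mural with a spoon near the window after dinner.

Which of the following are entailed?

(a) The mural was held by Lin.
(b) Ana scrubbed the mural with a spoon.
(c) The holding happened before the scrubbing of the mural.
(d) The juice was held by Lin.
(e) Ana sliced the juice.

(a) Not entailed — Lin held the manuscript, not the mural; the mural belongs to the scrubbing event.
(b) Entailed — the original entails any weakening of itself; this just drops 'near the window', 'after dinner'.
(c) Entailed — the narrative places the holding before the scrubbing.
(d) Not entailed — Lin held the manuscript, not the juice; the juice belongs to the slicing event.
(e) Not entailed — 'was slicing' is progressive on an accomplishment; it does not entail the completed 'sliced'.

(b), (c)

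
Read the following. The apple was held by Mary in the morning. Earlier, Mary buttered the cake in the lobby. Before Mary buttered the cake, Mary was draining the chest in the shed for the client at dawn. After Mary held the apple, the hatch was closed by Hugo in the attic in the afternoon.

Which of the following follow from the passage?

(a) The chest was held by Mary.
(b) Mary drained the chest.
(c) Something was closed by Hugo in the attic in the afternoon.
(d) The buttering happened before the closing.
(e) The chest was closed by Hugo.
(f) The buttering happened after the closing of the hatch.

(c), (d)

(a) Not entailed — Mary held the apple, not the chest; the chest belongs to the draining event.
(b) Not entailed — 'was draining' is progressive on an accomplishment; it does not entail the completed 'drained'.
(c) Entailed — generalizing the patient leaves a sub-description the original still satisfies.
(d) Entailed — the narrative places the buttering before the closing.
(e) Not entailed — Hugo closed the hatch, not the chest; the chest belongs to the draining event.
(f) Not entailed — the narrative places the buttering before the closing, not after.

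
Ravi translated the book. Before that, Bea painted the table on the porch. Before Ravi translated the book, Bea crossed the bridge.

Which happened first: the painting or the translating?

The connectives place the painting before the translating.

the painting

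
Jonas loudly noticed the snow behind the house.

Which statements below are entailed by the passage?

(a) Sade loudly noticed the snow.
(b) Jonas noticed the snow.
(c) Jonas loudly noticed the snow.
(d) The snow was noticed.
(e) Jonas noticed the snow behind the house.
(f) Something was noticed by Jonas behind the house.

(b), (c), (d), (e), (f)

(a) Not entailed — the passage has Jonas noticing the snow, not Sade.
(b) Entailed — this follows by dropping conjuncts from the noticing event's description.
(c) Entailed — dropping 'behind the house' leaves a sub-description the original still satisfies.
(d) Entailed — dropping 'loudly', 'behind the house' and generalizing the agent leaves a sub-description the original still satisfies.
(e) Entailed — dropping 'loudly' leaves a sub-description the original still satisfies.
(f) Entailed — dropping 'loudly' and generalizing the patient leaves a sub-description the original still satisfies.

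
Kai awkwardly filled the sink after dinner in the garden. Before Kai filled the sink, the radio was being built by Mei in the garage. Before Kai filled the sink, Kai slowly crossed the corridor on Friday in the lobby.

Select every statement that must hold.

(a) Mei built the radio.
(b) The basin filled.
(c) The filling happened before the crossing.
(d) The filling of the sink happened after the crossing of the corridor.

(d)

(a) Not entailed — 'was building' is progressive on an accomplishment; it does not entail the completed 'built'.
(b) Not entailed — the sink is what filled, not the basin.
(c) Not entailed — the narrative places the crossing before the filling, not after.
(d) Entailed — the narrative places the crossing before the filling.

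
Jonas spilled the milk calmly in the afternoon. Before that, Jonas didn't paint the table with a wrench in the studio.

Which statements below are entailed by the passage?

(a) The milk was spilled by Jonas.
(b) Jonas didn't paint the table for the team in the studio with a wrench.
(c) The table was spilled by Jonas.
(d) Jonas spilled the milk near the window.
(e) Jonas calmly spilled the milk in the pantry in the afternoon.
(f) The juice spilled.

(a) Entailed — dropping 'in the afternoon', 'calmly' leaves a sub-description the original still satisfies.
(b) Entailed — under negation, adding a further restriction is entailed: if no such painting event occurred, none occurred for the team either.
(c) Not entailed — Jonas spilled the milk, not the table; the table belongs to the painting event.
(d) Not entailed — 'near the window' adds information not in the original event.
(e) Not entailed — 'in the pantry' adds information not in the original event.
(f) Not entailed — the milk is what spilled, not the juice.

(a), (b)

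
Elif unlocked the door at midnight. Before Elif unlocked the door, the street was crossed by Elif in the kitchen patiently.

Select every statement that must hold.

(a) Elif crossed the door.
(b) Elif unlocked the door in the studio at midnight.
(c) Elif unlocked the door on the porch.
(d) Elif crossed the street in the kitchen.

(d)

(a) Not entailed — Elif crossed the street, not the door; the door belongs to the unlocking event.
(b) Not entailed — 'in the studio' adds information not in the original event.
(c) Not entailed — 'on the porch' adds information not in the original event.
(d) Entailed — the original entails any weakening of itself; this just drops 'patiently'.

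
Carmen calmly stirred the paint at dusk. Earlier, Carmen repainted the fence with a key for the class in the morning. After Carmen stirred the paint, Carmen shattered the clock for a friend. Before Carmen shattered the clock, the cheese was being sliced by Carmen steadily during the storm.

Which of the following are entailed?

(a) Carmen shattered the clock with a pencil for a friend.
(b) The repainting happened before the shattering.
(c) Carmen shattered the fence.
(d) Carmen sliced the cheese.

(b)

(a) Not entailed — 'with a pencil' adds information not in the original event.
(b) Entailed — the narrative places the repainting before the shattering.
(c) Not entailed — Carmen shattered the clock, not the fence; the fence belongs to the repainting event.
(d) Not entailed — 'was slicing' is progressive on an accomplishment; it does not entail the completed 'sliced'.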